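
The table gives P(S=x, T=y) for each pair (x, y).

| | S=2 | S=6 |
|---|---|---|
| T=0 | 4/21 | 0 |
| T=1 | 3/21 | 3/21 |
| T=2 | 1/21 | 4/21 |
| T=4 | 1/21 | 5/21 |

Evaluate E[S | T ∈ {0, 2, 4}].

22/5

P(T ∈ {0, 2, 4}) = 5/7.
Σ S·P over the event = 2·(4/21) + 2·(1/21) + 2·(1/21) + 6·(4/21) + 6·(5/21) = 22/7.
E[S | T ∈ {0, 2, 4}] = (22/7) / (5/7) = 22/5.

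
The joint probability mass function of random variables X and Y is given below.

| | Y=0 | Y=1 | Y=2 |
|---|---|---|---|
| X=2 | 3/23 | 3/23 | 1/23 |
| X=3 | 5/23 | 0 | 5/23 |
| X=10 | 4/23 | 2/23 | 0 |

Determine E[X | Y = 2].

17/6

P(Y = 2) = 6/23.
Σ X·P over the event = 2·(1/23) + 3·(5/23) = 17/23.
E[X | Y = 2] = (17/23) / (6/23) = 17/6.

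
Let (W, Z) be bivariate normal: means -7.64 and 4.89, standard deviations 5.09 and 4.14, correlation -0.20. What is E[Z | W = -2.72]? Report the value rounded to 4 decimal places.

4.0897

The regression of Z on W has slope ρ·σ_Z/σ_W and passes through (μ_W, μ_Z).
E[Z | W=-2.72] = 4.89 + (-0.20)·(4.14/5.09)·(-2.72 − (-7.64)) = 4.89 + (-0.16267)·(4.92) = 4.0897.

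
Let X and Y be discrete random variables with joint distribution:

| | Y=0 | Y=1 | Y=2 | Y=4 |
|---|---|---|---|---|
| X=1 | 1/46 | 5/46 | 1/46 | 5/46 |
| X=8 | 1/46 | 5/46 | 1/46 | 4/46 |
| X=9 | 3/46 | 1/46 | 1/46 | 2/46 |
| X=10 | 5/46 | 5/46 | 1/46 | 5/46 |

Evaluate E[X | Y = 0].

P(Y = 0) = 5/23.
Σ X·P over the event = 1·(1/46) + 8·(1/46) + 9·(3/46) + 10·(5/46) = 43/23.
E[X | Y = 0] = (43/23) / (5/23) = 43/5.

43/5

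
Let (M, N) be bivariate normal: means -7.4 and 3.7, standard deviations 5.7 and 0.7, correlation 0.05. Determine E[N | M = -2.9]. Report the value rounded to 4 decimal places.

3.7276

The regression of N on M has slope ρ·σ_N/σ_M and passes through (μ_M, μ_N).
E[N | M=-2.9] = 3.7 + (0.05)·(0.7/5.7)·(-2.9 − (-7.4)) = 3.7 + (0.0061404)·(4.5) = 3.7276.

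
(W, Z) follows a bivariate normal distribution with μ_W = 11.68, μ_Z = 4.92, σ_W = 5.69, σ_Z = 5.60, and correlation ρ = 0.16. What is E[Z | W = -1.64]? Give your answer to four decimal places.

The regression of Z on W has slope ρ·σ_Z/σ_W and passes through (μ_W, μ_Z).
E[Z | W=-1.64] = 4.92 + (0.16)·(5.60/5.69)·(-1.64 − (11.68)) = 4.92 + (0.15747)·(-13.32) = 2.8225.

2.8225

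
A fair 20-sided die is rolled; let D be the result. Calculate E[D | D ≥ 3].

23/2

P(D ≥ 3) = 9/10.
E[D | D ≥ 3] = (207/20) / (9/10) = 23/2.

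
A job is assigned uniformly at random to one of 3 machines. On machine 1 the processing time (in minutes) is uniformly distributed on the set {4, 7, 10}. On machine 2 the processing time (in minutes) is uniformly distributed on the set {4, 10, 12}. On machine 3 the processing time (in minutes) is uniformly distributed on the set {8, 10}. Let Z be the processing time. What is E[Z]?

74/9

E[Z | machine 1] = (4+7+10)/3 = 7.
E[Z | machine 2] = (4+10+12)/3 = 26/3.
E[Z | machine 3] = (8+10)/2 = 9.
By the law of total expectation,
E[Z] = (1/3)·(7) + (1/3)·(26/3) + (1/3)·(9) = 74/9.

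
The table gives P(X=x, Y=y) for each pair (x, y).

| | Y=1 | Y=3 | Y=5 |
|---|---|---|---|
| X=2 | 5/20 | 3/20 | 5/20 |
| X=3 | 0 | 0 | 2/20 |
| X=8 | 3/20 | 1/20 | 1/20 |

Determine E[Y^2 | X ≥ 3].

87/7

P(X ≥ 3) = 7/20.
Summing Y^2·P(X=x,Y=y) over the conditioning event gives 87/20.
E[Y^2 | X ≥ 3] = (87/20) / (7/20) = 87/7.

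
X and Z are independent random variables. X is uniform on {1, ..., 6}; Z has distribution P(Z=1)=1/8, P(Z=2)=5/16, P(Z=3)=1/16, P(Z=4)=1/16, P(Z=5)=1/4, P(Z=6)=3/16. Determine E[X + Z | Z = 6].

19/2

P(Z = 6) = 3/16.
Summing (X+Z)·P(x,y) over outcomes with Z = 6 gives 57/32.
E[X + Z | Z = 6] = (57/32) / (3/16) = 19/2.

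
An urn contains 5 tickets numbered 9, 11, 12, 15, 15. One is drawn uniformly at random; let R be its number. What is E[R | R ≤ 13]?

P(R ≤ 13) = 3/5.
Σ over the event: 9·1/5 + 11·1/5 + 12·1/5 = 32/5.
E[R | R ≤ 13] = (32/5) / (3/5) = 32/3.

32/3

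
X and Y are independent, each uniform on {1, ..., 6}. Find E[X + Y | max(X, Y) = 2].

10/3

Outcomes with max(X, Y) = 2: (1,2), (2,1), (2,2), each with probability 1/36.
E[X + Y | max(X, Y) = 2] = (3 + 3 + 4) / 3 = 10/3.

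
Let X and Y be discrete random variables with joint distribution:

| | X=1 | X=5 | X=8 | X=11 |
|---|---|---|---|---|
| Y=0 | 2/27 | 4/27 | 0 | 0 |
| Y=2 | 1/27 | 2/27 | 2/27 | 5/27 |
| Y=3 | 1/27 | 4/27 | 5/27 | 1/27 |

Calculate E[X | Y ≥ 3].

P(Y ≥ 3) = 11/27.
Σ X·P over the event = 1·(1/27) + 5·(4/27) + 8·(5/27) + 11·(1/27) = 8/3.
E[X | Y ≥ 3] = (8/3) / (11/27) = 72/11.

72/11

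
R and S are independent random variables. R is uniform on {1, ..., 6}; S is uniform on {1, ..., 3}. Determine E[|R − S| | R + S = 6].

Outcomes with R + S = 6: (3,3), (4,2), (5,1), each with probability 1/18.
E[|R − S| | R + S = 6] = (0 + 2 + 4) / 3 = 2.

2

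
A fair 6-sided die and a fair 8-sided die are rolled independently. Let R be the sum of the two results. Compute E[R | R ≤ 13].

370/47

P(R ≤ 13) = 47/48.
E[R | R ≤ 13] = (185/24) / (47/48) = 370/47.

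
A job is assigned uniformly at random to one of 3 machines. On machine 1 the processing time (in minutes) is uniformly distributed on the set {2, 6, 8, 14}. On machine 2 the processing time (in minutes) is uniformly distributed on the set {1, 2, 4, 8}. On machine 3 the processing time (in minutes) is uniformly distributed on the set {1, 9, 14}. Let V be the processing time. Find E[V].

E[V | machine 1] = (2+6+8+14)/4 = 15/2.
E[V | machine 2] = (1+2+4+8)/4 = 15/4.
E[V | machine 3] = (1+9+14)/3 = 8.
E[V] = (1/3)·(15/2) + (1/3)·(15/4) + (1/3)·(8) = 77/12.

77/12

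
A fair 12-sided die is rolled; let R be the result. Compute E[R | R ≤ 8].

Given R ≤ 8, R is equally likely to be any of {1, 2, 3, 4, 5, 6, 7, 8}.
E[R | R ≤ 8] = (1 + 2 + 3 + 4 + 5 + 6 + 7 + 8) / 8 = 9/2.

9/2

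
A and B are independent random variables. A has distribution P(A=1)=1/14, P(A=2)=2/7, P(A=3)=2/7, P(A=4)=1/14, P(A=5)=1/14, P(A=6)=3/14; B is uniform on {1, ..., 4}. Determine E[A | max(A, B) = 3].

P(max(A, B) = 3) = 17/56.
Summing A·P(x,y) over outcomes with max(A, B) = 3 gives 45/56.
E[A | max(A, B) = 3] = (45/56) / (17/56) = 45/17.

45/17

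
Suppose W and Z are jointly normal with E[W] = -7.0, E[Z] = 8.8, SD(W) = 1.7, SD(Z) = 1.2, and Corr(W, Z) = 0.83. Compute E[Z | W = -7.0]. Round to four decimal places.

The regression of Z on W has slope ρ·σ_Z/σ_W and passes through (μ_W, μ_Z).
E[Z | W=-7.0] = 8.8 + (0.83)·(1.2/1.7)·(-7.0 − (-7.0)) = 8.8 + (0.58588)·(0) = 8.8000.

8.8000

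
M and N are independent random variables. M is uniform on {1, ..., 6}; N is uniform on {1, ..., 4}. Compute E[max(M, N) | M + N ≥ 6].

67/14

P(M + N ≥ 6) = 7/12.
Summing max(M,N)·P(x,y) over outcomes with M + N ≥ 6 gives 67/24.
E[max(M, N) | M + N ≥ 6] = (67/24) / (7/12) = 67/14.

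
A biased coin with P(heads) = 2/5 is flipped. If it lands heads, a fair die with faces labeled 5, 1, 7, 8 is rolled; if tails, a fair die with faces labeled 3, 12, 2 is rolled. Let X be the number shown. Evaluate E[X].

11/2

E[X | heads] = (5+1+7+8)/4 = 21/4.
E[X | tails] = (3+12+2)/3 = 17/3.
By the law of total expectation,
E[X] = (2/5)·(21/4) + (3/5)·(17/3) = 11/2.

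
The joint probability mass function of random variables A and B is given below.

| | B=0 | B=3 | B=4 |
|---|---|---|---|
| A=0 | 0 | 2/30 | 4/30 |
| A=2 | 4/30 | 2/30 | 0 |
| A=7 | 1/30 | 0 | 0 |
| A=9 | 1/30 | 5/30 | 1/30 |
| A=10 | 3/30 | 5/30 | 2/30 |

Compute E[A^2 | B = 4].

P(B = 4) = 7/30.
Σ A^2·P over the event = 0·(4/30) + 81·(1/30) + 100·(2/30) = 281/30.
E[A^2 | B = 4] = (281/30) / (7/30) = 281/7.

281/7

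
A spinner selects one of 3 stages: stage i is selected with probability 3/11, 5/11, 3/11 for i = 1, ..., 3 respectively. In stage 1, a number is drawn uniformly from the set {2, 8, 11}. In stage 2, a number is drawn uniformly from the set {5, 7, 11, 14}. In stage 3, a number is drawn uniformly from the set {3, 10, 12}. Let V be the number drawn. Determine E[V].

E[V | stage 1] = (2+8+11)/3 = 7.
E[V | stage 2] = (5+7+11+14)/4 = 37/4.
E[V | stage 3] = (3+10+12)/3 = 25/3.
By the law of total expectation,
E[V] = (3/11)·(7) + (5/11)·(37/4) + (3/11)·(25/3) = 369/44.

369/44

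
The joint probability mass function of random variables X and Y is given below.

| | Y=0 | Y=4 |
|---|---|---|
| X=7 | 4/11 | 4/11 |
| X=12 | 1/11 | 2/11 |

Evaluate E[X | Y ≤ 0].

P(Y ≤ 0) = 5/11.
Σ X·P over the event = 7·(4/11) + 12·(1/11) = 40/11.
E[X | Y ≤ 0] = (40/11) / (5/11) = 8.

8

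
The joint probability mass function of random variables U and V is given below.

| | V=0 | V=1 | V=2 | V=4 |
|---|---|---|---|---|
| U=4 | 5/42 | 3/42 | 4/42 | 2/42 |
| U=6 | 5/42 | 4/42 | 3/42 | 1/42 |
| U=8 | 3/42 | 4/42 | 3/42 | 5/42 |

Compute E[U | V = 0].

P(V = 0) = 13/42.
Σ U·P over the event = 4·(5/42) + 6·(5/42) + 8·(3/42) = 37/21.
E[U | V = 0] = (37/21) / (13/42) = 74/13.

74/13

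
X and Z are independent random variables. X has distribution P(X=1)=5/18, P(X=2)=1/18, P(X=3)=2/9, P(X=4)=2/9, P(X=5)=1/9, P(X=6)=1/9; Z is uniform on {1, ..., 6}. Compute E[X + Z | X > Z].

87/13

P(X > Z) = 13/36.
Summing (X+Z)·P(x,y) over outcomes with X > Z gives 29/12.
E[X + Z | X > Z] = (29/12) / (13/36) = 87/13.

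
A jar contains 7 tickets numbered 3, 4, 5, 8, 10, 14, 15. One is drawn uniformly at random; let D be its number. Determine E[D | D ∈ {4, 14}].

P(D ∈ {4, 14}) = 2/7.
Σ over the event: 4·1/7 + 14·1/7 = 18/7.
E[D | D ∈ {4, 14}] = (18/7) / (2/7) = 9.

9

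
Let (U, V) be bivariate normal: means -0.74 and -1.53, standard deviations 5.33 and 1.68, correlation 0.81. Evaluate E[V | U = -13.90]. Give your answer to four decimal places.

The regression of V on U has slope ρ·σ_V/σ_U and passes through (μ_U, μ_V).
E[V | U=-13.90] = -1.53 + (0.81)·(1.68/5.33)·(-13.90 − (-0.74)) = -1.53 + (0.25531)·(-13.16) = -4.8899.

-4.8899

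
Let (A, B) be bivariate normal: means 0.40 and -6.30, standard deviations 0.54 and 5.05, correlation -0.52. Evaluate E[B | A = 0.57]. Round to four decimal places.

-7.1267

For a bivariate normal, E[B | A=x] = μ_B + ρ·(σ_B/σ_A)·(x − μ_A).
E[B | A=0.57] = -6.30 + (-0.52)·(5.05/0.54)·(0.57 − (0.40)) = -6.30 + (-4.863)·(0.17) = -7.1267.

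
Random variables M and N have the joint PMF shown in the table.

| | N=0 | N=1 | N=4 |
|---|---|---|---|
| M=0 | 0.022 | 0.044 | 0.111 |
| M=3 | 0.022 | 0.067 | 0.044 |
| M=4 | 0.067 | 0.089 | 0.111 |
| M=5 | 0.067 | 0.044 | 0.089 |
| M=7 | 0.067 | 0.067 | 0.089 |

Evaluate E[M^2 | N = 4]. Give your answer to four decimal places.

19.7252

P(N = 4) = 0.444.
Σ M^2·P over the event = 0·(0.111) + 9·(0.044) + 16·(0.111) + 25·(0.089) + 49·(0.089) = 8.758.
E[M^2 | N = 4] = (8.758) / (0.444) = 19.7252.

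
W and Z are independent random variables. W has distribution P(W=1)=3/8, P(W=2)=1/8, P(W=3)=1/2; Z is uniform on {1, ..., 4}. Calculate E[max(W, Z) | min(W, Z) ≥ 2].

49/15

P(min(W, Z) ≥ 2) = 15/32.
Summing max(W,Z)·P(x,y) over outcomes with min(W, Z) ≥ 2 gives 49/32.
E[max(W, Z) | min(W, Z) ≥ 2] = (49/32) / (15/32) = 49/15.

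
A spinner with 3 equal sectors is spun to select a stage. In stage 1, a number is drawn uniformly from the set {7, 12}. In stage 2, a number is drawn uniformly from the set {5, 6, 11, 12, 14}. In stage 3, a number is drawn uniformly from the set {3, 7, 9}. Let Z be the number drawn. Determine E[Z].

E[Z | stage 1] = (7+12)/2 = 19/2.
E[Z | stage 2] = (5+6+11+12+14)/5 = 48/5.
E[Z | stage 3] = (3+7+9)/3 = 19/3.
E[Z] = (1/3)·(19/2) + (1/3)·(48/5) + (1/3)·(19/3) = 763/90.

763/90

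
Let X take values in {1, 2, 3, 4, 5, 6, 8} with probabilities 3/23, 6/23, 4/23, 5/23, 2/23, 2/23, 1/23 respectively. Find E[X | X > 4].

P(X > 4) = 5/23.
Σ over the event: 5·2/23 + 6·2/23 + 8·1/23 = 30/23.
E[X | X > 4] = (30/23) / (5/23) = 6.

6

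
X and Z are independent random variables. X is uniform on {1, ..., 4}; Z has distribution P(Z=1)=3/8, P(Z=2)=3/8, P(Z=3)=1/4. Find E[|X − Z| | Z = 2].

P(Z = 2) = 3/8.
Summing |X−Z|·P(x,y) over outcomes with Z = 2 gives 3/8.
E[|X − Z| | Z = 2] = (3/8) / (3/8) = 1.

1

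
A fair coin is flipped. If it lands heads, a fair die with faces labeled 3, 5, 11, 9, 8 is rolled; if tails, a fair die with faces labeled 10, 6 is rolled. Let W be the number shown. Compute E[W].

E[W | heads] = (3+5+11+9+8)/5 = 36/5.
E[W | tails] = (10+6)/2 = 8.
E[W] = (1/2)·(36/5) + (1/2)·(8) = 38/5.

38/5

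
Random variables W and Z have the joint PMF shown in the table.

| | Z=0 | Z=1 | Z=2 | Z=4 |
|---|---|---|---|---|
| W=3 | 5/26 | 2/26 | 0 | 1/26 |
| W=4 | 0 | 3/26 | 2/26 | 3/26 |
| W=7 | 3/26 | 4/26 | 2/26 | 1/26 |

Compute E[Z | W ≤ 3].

3/4

P(W ≤ 3) = 4/13.
Summing Z·P(W=x,Z=y) over the conditioning event gives 3/13.
E[Z | W ≤ 3] = (3/13) / (4/13) = 3/4.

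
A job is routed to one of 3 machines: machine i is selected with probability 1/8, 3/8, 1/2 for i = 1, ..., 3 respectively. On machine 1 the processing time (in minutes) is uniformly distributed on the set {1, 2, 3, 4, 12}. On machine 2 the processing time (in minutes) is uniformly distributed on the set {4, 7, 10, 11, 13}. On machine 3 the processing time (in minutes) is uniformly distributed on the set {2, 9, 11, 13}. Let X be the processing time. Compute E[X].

E[X | machine 1] = (1+2+3+4+12)/5 = 22/5.
E[X | machine 2] = (4+7+10+11+13)/5 = 9.
E[X | machine 3] = (2+9+11+13)/4 = 35/4.
By the law of total expectation,
E[X] = (1/8)·(22/5) + (3/8)·(9) + (1/2)·(35/4) = 83/10.

83/10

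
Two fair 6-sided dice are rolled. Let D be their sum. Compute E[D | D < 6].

4

P(D < 6) = 5/18.
Σ over the event: 2·1/36 + 3·1/18 + 4·1/12 + 5·1/9 = 10/9.
E[D | D < 6] = (10/9) / (5/18) = 4.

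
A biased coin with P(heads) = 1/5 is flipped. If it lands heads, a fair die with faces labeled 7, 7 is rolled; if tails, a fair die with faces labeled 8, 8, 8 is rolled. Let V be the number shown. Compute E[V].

E[V | heads] = (7+7)/2 = 7.
E[V | tails] = (8+8+8)/3 = 8.
By the law of total expectation,
E[V] = (1/5)·(7) + (4/5)·(8) = 39/5.

39/5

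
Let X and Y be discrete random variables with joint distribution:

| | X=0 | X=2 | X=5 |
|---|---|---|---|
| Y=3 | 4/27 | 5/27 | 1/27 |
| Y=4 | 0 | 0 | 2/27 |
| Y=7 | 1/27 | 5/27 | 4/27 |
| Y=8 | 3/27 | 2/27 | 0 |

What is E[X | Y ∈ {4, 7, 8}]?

44/17

P(Y ∈ {4, 7, 8}) = 17/27.
Σ X·P over the event = 0·(1/27) + 0·(3/27) + 2·(5/27) + 2·(2/27) + 5·(2/27) + 5·(4/27) = 44/27.
E[X | Y ∈ {4, 7, 8}] = (44/27) / (17/27) = 44/17.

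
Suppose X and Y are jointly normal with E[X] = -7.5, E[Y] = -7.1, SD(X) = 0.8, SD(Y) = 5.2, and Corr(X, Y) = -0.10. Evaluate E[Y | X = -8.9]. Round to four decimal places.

-6.1900

For a bivariate normal, E[Y | X=x] = μ_Y + ρ·(σ_Y/σ_X)·(x − μ_X).
E[Y | X=-8.9] = -7.1 + (-0.10)·(5.2/0.8)·(-8.9 − (-7.5)) = -7.1 + (-0.65)·(-1.4) = -6.1900.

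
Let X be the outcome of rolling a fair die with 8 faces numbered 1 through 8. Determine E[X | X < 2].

1

Given X < 2, X is equally likely to be any of {1}.
E[X | X < 2] = (1) / 1 = 1.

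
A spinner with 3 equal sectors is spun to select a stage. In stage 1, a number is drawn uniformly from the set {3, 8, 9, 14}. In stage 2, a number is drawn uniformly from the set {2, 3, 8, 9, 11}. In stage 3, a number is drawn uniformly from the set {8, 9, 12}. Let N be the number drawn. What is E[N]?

743/90

E[N | stage 1] = (3+8+9+14)/4 = 17/2.
E[N | stage 2] = (2+3+8+9+11)/5 = 33/5.
E[N | stage 3] = (8+9+12)/3 = 29/3.
E[N] = (1/3)·(17/2) + (1/3)·(33/5) + (1/3)·(29/3) = 743/90.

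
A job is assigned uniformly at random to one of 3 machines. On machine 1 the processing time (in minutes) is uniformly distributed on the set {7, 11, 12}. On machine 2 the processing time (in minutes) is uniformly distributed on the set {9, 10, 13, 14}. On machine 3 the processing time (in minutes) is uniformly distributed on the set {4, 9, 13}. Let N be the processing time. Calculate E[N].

E[N | machine 1] = (7+11+12)/3 = 10.
E[N | machine 2] = (9+10+13+14)/4 = 23/2.
E[N | machine 3] = (4+9+13)/3 = 26/3.
E[N] = (1/3)·(10) + (1/3)·(23/2) + (1/3)·(26/3) = 181/18.

181/18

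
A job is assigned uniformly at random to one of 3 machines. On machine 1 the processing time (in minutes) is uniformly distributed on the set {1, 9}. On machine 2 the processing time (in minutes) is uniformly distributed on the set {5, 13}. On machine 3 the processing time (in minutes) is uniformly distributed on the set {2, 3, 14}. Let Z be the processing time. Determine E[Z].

61/9

E[Z | machine 1] = (1+9)/2 = 5.
E[Z | machine 2] = (5+13)/2 = 9.
E[Z | machine 3] = (2+3+14)/3 = 19/3.
E[Z] = (1/3)·(5) + (1/3)·(9) + (1/3)·(19/3) = 61/9.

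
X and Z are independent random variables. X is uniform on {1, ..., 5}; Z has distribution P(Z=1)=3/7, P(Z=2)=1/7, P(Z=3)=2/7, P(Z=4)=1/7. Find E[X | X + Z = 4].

13/6

P(X + Z = 4) = 6/35.
Summing X·P(x,y) over outcomes with X + Z = 4 gives 13/35.
E[X | X + Z = 4] = (13/35) / (6/35) = 13/6.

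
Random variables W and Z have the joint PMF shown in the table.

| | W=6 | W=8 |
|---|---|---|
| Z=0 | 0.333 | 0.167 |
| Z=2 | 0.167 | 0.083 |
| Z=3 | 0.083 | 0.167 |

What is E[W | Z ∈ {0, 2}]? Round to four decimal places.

6.6667

P(Z ∈ {0, 2}) = 0.750.
Σ W·P over the event = 6·(0.333) + 6·(0.167) + 8·(0.167) + 8·(0.083) = 5.000.
E[W | Z ∈ {0, 2}] = (5.000) / (0.750) = 6.6667.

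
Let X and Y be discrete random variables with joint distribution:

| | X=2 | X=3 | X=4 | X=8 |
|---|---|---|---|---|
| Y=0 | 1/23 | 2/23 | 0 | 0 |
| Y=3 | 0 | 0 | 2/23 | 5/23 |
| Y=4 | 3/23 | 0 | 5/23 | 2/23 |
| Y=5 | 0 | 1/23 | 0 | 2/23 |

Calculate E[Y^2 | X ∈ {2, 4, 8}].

273/20

P(X ∈ {2, 4, 8}) = 20/23.
Σ Y^2·P over the event = 0·(1/23) + 16·(3/23) + 9·(2/23) + 16·(5/23) + 9·(5/23) + 16·(2/23) + 25·(2/23) = 273/23.
E[Y^2 | X ∈ {2, 4, 8}] = (273/23) / (20/23) = 273/20.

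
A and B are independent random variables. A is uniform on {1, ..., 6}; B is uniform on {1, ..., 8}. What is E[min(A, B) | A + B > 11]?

Outcomes with A + B > 11: (4,8), (5,7), (5,8), (6,6), (6,7), (6,8), each with probability 1/48.
E[min(A, B) | A + B > 11] = (4 + 5 + 5 + 6 + 6 + 6) / 6 = 16/3.

16/3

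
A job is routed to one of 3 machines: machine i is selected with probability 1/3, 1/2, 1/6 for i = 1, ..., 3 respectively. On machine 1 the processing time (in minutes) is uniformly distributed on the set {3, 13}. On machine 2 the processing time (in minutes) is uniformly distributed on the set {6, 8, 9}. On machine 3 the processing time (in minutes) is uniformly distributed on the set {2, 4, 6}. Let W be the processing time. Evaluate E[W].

E[W | machine 1] = (3+13)/2 = 8.
E[W | machine 2] = (6+8+9)/3 = 23/3.
E[W | machine 3] = (2+4+6)/3 = 4.
By the law of total expectation,
E[W] = (1/3)·(8) + (1/2)·(23/3) + (1/6)·(4) = 43/6.

43/6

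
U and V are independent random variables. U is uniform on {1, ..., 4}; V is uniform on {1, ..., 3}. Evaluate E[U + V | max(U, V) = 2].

10/3

Outcomes with max(U, V) = 2: (1,2), (2,1), (2,2), each with probability 1/12.
E[U + V | max(U, V) = 2] = (3 + 3 + 4) / 3 = 10/3.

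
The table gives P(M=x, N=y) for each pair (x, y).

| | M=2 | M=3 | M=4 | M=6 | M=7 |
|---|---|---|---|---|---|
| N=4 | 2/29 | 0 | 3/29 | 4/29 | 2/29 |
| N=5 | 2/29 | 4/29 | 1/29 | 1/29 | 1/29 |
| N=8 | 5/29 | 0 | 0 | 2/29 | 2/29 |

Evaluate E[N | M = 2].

58/9

P(M = 2) = 9/29.
Σ N·P over the event = 4·(2/29) + 5·(2/29) + 8·(5/29) = 2.
E[N | M = 2] = (2) / (9/29) = 58/9.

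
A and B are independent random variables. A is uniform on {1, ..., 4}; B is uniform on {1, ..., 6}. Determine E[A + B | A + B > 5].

52/7

P(A + B > 5) = 7/12.
Summing (A+B)·P(x,y) over outcomes with A + B > 5 gives 13/3.
E[A + B | A + B > 5] = (13/3) / (7/12) = 52/7.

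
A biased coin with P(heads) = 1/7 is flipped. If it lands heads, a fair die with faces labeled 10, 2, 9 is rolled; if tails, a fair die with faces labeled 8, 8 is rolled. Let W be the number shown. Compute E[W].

55/7

E[W | heads] = (10+2+9)/3 = 7.
E[W | tails] = (8+8)/2 = 8.
By the law of total expectation,
E[W] = (1/7)·(7) + (6/7)·(8) = 55/7.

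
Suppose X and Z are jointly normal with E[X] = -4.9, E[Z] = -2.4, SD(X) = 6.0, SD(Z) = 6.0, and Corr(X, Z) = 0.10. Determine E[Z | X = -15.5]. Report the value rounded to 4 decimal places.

-3.4600

E[Z | X=x] = μ_Z + ρ(σ_Z/σ_X)(x − μ_X) for jointly normal variables.
E[Z | X=-15.5] = -2.4 + (0.10)·(6.0/6.0)·(-15.5 − (-4.9)) = -2.4 + (0.1)·(-10.6) = -3.4600.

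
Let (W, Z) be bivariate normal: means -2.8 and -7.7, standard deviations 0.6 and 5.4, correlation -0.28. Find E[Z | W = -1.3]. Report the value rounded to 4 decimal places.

E[Z | W=x] = μ_Z + ρ(σ_Z/σ_W)(x − μ_W) for jointly normal variables.
E[Z | W=-1.3] = -7.7 + (-0.28)·(5.4/0.6)·(-1.3 − (-2.8)) = -7.7 + (-2.52)·(1.5) = -11.4800.

-11.4800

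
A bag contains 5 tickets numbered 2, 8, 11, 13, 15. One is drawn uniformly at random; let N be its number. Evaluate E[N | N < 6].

P(N < 6) = 1/5.
Σ over the event: 2·1/5 = 2/5.
E[N | N < 6] = (2/5) / (1/5) = 2.

2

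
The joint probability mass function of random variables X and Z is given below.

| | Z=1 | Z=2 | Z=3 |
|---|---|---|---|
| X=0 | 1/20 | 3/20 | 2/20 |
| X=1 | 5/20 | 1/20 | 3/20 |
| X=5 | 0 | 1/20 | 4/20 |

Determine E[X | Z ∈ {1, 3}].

P(Z ∈ {1, 3}) = 3/4.
Σ X·P over the event = 0·(1/20) + 0·(2/20) + 1·(5/20) + 1·(3/20) + 5·(4/20) = 7/5.
E[X | Z ∈ {1, 3}] = (7/5) / (3/4) = 28/15.

28/15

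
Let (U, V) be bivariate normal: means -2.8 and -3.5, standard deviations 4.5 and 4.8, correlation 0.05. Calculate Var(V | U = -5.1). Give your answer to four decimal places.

The conditional variance in a bivariate normal is σ_V²(1 − ρ²), independent of x.
Var(V | U=-5.1) = (4.8)²·(1 − (0.05)²) = 23.04·0.9975 = 22.9824.

22.9824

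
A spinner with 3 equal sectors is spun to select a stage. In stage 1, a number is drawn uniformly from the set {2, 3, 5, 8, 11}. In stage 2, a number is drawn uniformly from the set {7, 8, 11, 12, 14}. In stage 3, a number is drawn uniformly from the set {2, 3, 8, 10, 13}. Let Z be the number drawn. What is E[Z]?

E[Z | stage 1] = (2+3+5+8+11)/5 = 29/5.
E[Z | stage 2] = (7+8+11+12+14)/5 = 52/5.
E[Z | stage 3] = (2+3+8+10+13)/5 = 36/5.
By the law of total expectation,
E[Z] = (1/3)·(29/5) + (1/3)·(52/5) + (1/3)·(36/5) = 39/5.

39/5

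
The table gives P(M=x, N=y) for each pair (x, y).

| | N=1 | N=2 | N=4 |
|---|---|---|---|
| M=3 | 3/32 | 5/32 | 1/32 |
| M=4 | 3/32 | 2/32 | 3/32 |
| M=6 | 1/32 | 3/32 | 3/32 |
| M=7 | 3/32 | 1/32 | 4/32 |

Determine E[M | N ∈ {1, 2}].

32/7

P(N ∈ {1, 2}) = 21/32.
Σ M·P over the event = 3·(3/32) + 3·(5/32) + 4·(3/32) + 4·(2/32) + 6·(1/32) + 6·(3/32) + 7·(3/32) + 7·(1/32) = 3.
E[M | N ∈ {1, 2}] = (3) / (21/32) = 32/7.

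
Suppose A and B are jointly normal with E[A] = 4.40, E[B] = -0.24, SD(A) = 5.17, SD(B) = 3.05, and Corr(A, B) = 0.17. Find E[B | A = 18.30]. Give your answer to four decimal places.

1.1540

The regression of B on A has slope ρ·σ_B/σ_A and passes through (μ_A, μ_B).
E[B | A=18.30] = -0.24 + (0.17)·(3.05/5.17)·(18.30 − (4.40)) = -0.24 + (0.10029)·(13.9) = 1.1540.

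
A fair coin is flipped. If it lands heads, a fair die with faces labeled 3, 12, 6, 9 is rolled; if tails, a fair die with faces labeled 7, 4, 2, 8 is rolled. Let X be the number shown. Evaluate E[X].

51/8

E[X | heads] = (3+12+6+9)/4 = 15/2.
E[X | tails] = (7+4+2+8)/4 = 21/4.
E[X] = (1/2)·(15/2) + (1/2)·(21/4) = 51/8.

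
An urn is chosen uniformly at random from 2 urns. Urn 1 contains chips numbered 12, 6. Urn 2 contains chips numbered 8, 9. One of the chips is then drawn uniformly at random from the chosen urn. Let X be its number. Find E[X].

E[X | urn 1] = (12+6)/2 = 9.
E[X | urn 2] = (8+9)/2 = 17/2.
By the law of total expectation,
E[X] = (1/2)·(9) + (1/2)·(17/2) = 35/4.

35/4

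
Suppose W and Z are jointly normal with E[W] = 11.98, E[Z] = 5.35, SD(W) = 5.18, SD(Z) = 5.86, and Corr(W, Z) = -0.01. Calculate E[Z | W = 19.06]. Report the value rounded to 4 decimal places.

The regression of Z on W has slope ρ·σ_Z/σ_W and passes through (μ_W, μ_Z).
E[Z | W=19.06] = 5.35 + (-0.01)·(5.86/5.18)·(19.06 − (11.98)) = 5.35 + (-0.011313)·(7.08) = 5.2699.

5.2699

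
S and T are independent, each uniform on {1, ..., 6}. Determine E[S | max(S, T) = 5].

35/9

Outcomes with max(S, T) = 5: (1,5), (2,5), (3,5), (4,5), (5,1), (5,2), (5,3), (5,4), (5,5), each with probability 1/36.
E[S | max(S, T) = 5] = (1 + 2 + 3 + 4 + 5 + 5 + 5 + 5 + 5) / 9 = 35/9.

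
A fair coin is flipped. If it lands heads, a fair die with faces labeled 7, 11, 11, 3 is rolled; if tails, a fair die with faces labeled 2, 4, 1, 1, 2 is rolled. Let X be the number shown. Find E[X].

5

E[X | heads] = (7+11+11+3)/4 = 8.
E[X | tails] = (2+4+1+1+2)/5 = 2.
E[X] = (1/2)·(8) + (1/2)·(2) = 5.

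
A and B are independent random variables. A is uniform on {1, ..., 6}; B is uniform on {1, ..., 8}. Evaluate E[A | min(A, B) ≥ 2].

4

P(min(A, B) ≥ 2) = 35/48.
Summing A·P(x,y) over outcomes with min(A, B) ≥ 2 gives 35/12.
E[A | min(A, B) ≥ 2] = (35/12) / (35/48) = 4.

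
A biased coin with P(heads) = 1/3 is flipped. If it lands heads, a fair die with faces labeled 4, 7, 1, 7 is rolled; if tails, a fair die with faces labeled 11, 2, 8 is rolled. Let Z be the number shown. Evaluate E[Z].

25/4

E[Z | heads] = (4+7+1+7)/4 = 19/4.
E[Z | tails] = (11+2+8)/3 = 7.
E[Z] = (1/3)·(19/4) + (2/3)·(7) = 25/4.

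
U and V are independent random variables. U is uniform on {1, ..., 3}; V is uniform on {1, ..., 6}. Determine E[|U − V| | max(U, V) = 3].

Outcomes with max(U, V) = 3: (1,3), (2,3), (3,1), (3,2), (3,3), each with probability 1/18.
E[|U − V| | max(U, V) = 3] = (2 + 1 + 2 + 1 + 0) / 5 = 6/5.

6/5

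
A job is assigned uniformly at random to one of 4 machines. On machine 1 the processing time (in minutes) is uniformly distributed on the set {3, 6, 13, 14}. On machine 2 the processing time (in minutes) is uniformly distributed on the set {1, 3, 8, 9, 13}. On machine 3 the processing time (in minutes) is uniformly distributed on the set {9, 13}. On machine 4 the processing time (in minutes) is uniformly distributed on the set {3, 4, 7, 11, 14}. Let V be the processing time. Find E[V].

173/20

E[V | machine 1] = (3+6+13+14)/4 = 9.
E[V | machine 2] = (1+3+8+9+13)/5 = 34/5.
E[V | machine 3] = (9+13)/2 = 11.
E[V | machine 4] = (3+4+7+11+14)/5 = 39/5.
By the law of total expectation,
E[V] = (1/4)·(9) + (1/4)·(34/5) + (1/4)·(11) + (1/4)·(39/5) = 173/20.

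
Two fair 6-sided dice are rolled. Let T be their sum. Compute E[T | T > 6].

P(T > 6) = 7/12.
Σ over the event: 7·1/6 + 8·5/36 + 9·1/9 + 10·1/12 + 11·1/18 + 12·1/36 = 91/18.
E[T | T > 6] = (91/18) / (7/12) = 26/3.

26/3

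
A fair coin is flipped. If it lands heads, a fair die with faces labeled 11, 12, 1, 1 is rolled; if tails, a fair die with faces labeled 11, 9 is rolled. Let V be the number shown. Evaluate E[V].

E[V | heads] = (11+12+1+1)/4 = 25/4.
E[V | tails] = (11+9)/2 = 10.
By the law of total expectation,
E[V] = (1/2)·(25/4) + (1/2)·(10) = 65/8.

65/8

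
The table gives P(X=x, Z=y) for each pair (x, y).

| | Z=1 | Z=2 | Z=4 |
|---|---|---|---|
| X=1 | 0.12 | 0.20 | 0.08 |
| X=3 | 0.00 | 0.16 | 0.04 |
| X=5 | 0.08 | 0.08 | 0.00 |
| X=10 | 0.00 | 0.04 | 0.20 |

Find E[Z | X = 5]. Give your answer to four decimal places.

P(X = 5) = 0.16.
Σ Z·P over the event = 1·(0.08) + 2·(0.08) = 0.24.
E[Z | X = 5] = (0.24) / (0.16) = 1.5000.

1.5000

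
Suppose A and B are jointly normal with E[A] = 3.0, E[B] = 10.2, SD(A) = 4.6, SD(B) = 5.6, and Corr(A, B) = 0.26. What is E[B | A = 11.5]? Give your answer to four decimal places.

The regression of B on A has slope ρ·σ_B/σ_A and passes through (μ_A, μ_B).
E[B | A=11.5] = 10.2 + (0.26)·(5.6/4.6)·(11.5 − (3.0)) = 10.2 + (0.31652)·(8.5) = 12.8904.

12.8904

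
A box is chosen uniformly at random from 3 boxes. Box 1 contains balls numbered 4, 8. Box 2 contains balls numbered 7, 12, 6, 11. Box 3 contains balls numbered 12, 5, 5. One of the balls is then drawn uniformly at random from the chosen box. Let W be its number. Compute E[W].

67/9

E[W | box 1] = (4+8)/2 = 6.
E[W | box 2] = (7+12+6+11)/4 = 9.
E[W | box 3] = (12+5+5)/3 = 22/3.
E[W] = (1/3)·(6) + (1/3)·(9) + (1/3)·(22/3) = 67/9.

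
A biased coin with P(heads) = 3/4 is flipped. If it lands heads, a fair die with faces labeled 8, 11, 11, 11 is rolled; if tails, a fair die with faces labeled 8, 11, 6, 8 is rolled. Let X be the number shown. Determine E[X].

E[X | heads] = (8+11+11+11)/4 = 41/4.
E[X | tails] = (8+11+6+8)/4 = 33/4.
E[X] = (3/4)·(41/4) + (1/4)·(33/4) = 39/4.

39/4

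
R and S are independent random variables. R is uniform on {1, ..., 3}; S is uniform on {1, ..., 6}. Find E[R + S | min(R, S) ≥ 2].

Outcomes with min(R, S) ≥ 2: (2,2), (2,3), (2,4), (2,5), (2,6), (3,2), (3,3), (3,4), (3,5), (3,6), each with probability 1/18.
E[R + S | min(R, S) ≥ 2] = (4 + 5 + 6 + 7 + 8 + 5 + 6 + 7 + 8 + 9) / 10 = 13/2.

13/2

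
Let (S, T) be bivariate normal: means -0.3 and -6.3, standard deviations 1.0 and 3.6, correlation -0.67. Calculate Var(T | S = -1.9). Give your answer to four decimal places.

The conditional variance in a bivariate normal is σ_T²(1 − ρ²), independent of x.
Var(T | S=-1.9) = (3.6)²·(1 − (-0.67)²) = 12.96·0.5511 = 7.1423.

7.1423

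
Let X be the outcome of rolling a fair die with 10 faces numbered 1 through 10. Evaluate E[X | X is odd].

Given X is odd, X is equally likely to be any of {1, 3, 5, 7, 9}.
E[X | X is odd] = (1 + 3 + 5 + 7 + 9) / 5 = 5.

5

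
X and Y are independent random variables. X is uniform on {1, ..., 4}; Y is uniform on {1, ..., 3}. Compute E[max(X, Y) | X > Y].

Outcomes with X > Y: (2,1), (3,1), (3,2), (4,1), (4,2), (4,3), each with probability 1/12.
E[max(X, Y) | X > Y] = (2 + 3 + 3 + 4 + 4 + 4) / 6 = 10/3.

10/3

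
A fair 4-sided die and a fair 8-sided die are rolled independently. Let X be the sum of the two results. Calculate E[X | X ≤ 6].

32/7

P(X ≤ 6) = 7/16.
Σ over the event: 2·1/32 + 3·1/16 + 4·3/32 + 5·1/8 + 6·1/8 = 2.
E[X | X ≤ 6] = (2) / (7/16) = 32/7.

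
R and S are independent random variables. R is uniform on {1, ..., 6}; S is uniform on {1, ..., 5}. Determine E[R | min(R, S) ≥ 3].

P(min(R, S) ≥ 3) = 2/5.
Summing R·P(x,y) over outcomes with min(R, S) ≥ 3 gives 9/5.
E[R | min(R, S) ≥ 3] = (9/5) / (2/5) = 9/2.

9/2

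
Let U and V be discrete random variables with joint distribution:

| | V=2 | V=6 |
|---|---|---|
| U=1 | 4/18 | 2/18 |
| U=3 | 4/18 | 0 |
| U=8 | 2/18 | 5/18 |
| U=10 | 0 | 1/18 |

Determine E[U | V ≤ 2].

16/5

P(V ≤ 2) = 5/9.
Σ U·P over the event = 1·(4/18) + 3·(4/18) + 8·(2/18) = 16/9.
E[U | V ≤ 2] = (16/9) / (5/9) = 16/5.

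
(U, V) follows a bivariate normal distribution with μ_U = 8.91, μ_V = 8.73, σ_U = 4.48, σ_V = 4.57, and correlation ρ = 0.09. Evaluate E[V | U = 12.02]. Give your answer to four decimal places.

9.0155

E[V | U=x] = μ_V + ρ(σ_V/σ_U)(x − μ_U) for jointly normal variables.
E[V | U=12.02] = 8.73 + (0.09)·(4.57/4.48)·(12.02 − (8.91)) = 8.73 + (0.091808)·(3.11) = 9.0155.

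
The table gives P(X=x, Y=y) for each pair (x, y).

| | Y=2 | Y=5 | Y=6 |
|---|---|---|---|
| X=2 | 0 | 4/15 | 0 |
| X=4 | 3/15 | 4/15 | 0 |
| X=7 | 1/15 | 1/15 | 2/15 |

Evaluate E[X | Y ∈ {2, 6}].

11/2

P(Y ∈ {2, 6}) = 2/5.
Σ X·P over the event = 4·(3/15) + 7·(1/15) + 7·(2/15) = 11/5.
E[X | Y ∈ {2, 6}] = (11/5) / (2/5) = 11/2.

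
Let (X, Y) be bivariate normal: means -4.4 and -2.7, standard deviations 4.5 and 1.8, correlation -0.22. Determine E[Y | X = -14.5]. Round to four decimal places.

-1.8112

The regression of Y on X has slope ρ·σ_Y/σ_X and passes through (μ_X, μ_Y).
E[Y | X=-14.5] = -2.7 + (-0.22)·(1.8/4.5)·(-14.5 − (-4.4)) = -2.7 + (-0.088)·(-10.1) = -1.8112.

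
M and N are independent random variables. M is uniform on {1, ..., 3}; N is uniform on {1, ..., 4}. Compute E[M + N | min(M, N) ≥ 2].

P(min(M, N) ≥ 2) = 1/2.
Summing (M+N)·P(x,y) over outcomes with min(M, N) ≥ 2 gives 11/4.
E[M + N | min(M, N) ≥ 2] = (11/4) / (1/2) = 11/2.

11/2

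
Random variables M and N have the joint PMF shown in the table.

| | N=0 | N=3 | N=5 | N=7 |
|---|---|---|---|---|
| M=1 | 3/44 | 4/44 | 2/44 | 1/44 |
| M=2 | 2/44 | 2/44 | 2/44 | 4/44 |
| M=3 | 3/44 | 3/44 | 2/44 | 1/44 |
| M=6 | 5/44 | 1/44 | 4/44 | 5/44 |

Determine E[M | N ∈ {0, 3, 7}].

111/34

P(N ∈ {0, 3, 7}) = 17/22.
Summing M·P(M=x,N=y) over the conditioning event gives 111/44.
E[M | N ∈ {0, 3, 7}] = (111/44) / (17/22) = 111/34.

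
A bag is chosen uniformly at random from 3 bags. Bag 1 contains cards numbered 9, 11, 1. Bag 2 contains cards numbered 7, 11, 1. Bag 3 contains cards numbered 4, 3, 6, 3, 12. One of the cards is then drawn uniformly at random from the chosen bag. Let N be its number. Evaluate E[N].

E[N | bag 1] = (9+11+1)/3 = 7.
E[N | bag 2] = (7+11+1)/3 = 19/3.
E[N | bag 3] = (4+3+6+3+12)/5 = 28/5.
E[N] = (1/3)·(7) + (1/3)·(19/3) + (1/3)·(28/5) = 284/45.

284/45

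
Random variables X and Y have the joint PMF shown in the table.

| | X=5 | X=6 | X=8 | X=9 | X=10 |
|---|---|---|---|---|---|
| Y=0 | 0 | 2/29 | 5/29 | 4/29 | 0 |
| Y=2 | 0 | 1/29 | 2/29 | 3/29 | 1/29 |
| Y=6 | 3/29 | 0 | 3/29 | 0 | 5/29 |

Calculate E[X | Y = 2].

59/7

P(Y = 2) = 7/29.
Summing X·P(X=x,Y=y) over the conditioning event gives 59/29.
E[X | Y = 2] = (59/29) / (7/29) = 59/7.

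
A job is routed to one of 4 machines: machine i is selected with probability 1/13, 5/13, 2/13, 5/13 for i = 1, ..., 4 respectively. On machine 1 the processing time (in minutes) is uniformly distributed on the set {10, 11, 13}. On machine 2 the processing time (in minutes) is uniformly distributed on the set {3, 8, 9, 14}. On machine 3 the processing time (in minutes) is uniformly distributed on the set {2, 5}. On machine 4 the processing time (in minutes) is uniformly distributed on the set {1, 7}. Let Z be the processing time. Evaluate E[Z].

E[Z | machine 1] = (10+11+13)/3 = 34/3.
E[Z | machine 2] = (3+8+9+14)/4 = 17/2.
E[Z | machine 3] = (2+5)/2 = 7/2.
E[Z | machine 4] = (1+7)/2 = 4.
By the law of total expectation,
E[Z] = (1/13)·(34/3) + (5/13)·(17/2) + (2/13)·(7/2) + (5/13)·(4) = 485/78.

485/78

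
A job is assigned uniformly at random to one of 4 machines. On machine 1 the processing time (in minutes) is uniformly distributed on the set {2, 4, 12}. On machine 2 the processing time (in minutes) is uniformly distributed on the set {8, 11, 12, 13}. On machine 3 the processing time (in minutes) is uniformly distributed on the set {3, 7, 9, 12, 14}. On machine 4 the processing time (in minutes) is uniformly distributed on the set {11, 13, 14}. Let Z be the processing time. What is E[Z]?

E[Z | machine 1] = (2+4+12)/3 = 6.
E[Z | machine 2] = (8+11+12+13)/4 = 11.
E[Z | machine 3] = (3+7+9+12+14)/5 = 9.
E[Z | machine 4] = (11+13+14)/3 = 38/3.
By the law of total expectation,
E[Z] = (1/4)·(6) + (1/4)·(11) + (1/4)·(9) + (1/4)·(38/3) = 29/3.

29/3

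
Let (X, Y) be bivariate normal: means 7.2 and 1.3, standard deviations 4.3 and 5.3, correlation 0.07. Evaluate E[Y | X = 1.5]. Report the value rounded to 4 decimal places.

The regression of Y on X has slope ρ·σ_Y/σ_X and passes through (μ_X, μ_Y).
E[Y | X=1.5] = 1.3 + (0.07)·(5.3/4.3)·(1.5 − (7.2)) = 1.3 + (0.086279)·(-5.7) = 0.8082.

0.8082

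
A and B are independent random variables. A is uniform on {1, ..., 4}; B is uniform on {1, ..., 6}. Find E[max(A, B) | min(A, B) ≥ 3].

37/8

P(min(A, B) ≥ 3) = 1/3.
Summing max(A,B)·P(x,y) over outcomes with min(A, B) ≥ 3 gives 37/24.
E[max(A, B) | min(A, B) ≥ 3] = (37/24) / (1/3) = 37/8.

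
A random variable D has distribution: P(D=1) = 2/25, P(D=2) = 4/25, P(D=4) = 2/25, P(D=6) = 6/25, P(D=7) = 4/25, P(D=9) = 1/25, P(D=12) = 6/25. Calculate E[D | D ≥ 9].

P(D ≥ 9) = 7/25.
Σ over the event: 9·1/25 + 12·6/25 = 81/25.
E[D | D ≥ 9] = (81/25) / (7/25) = 81/7.

81/7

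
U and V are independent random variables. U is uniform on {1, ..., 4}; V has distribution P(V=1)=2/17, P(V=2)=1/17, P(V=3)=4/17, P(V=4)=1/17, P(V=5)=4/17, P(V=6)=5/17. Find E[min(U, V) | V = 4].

5/2

P(V = 4) = 1/17.
Summing min(U,V)·P(x,y) over outcomes with V = 4 gives 5/34.
E[min(U, V) | V = 4] = (5/34) / (1/17) = 5/2.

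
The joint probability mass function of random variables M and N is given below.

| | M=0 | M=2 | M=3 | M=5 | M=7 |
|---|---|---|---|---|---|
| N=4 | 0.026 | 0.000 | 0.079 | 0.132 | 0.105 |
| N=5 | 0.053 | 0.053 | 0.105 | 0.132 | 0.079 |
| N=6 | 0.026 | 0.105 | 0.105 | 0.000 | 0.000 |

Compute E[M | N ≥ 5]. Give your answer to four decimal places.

P(N ≥ 5) = 0.658.
Σ M·P over the event = 0·(0.053) + 0·(0.026) + 2·(0.053) + 2·(0.105) + 3·(0.105) + 3·(0.105) + 5·(0.132) + 7·(0.079) = 2.159.
E[M | N ≥ 5] = (2.159) / (0.658) = 3.2812.

3.2812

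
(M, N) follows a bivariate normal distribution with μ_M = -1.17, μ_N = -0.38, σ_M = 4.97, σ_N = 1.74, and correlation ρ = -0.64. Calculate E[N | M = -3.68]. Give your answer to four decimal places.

0.1824

E[N | M=x] = μ_N + ρ(σ_N/σ_M)(x − μ_M) for jointly normal variables.
E[N | M=-3.68] = -0.38 + (-0.64)·(1.74/4.97)·(-3.68 − (-1.17)) = -0.38 + (-0.22406)·(-2.51) = 0.1824.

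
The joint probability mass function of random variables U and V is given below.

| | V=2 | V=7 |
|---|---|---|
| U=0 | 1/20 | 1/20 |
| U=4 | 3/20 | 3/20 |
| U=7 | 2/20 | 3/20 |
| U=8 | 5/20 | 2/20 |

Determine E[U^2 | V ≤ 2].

P(V ≤ 2) = 11/20.
Σ U^2·P over the event = 0·(1/20) + 16·(3/20) + 49·(2/20) + 64·(5/20) = 233/10.
E[U^2 | V ≤ 2] = (233/10) / (11/20) = 466/11.

466/11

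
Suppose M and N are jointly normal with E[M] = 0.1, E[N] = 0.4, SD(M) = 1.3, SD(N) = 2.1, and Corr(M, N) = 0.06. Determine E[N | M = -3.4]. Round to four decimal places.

The regression of N on M has slope ρ·σ_N/σ_M and passes through (μ_M, μ_N).
E[N | M=-3.4] = 0.4 + (0.06)·(2.1/1.3)·(-3.4 − (0.1)) = 0.4 + (0.096923)·(-3.5) = 0.0608.

0.0608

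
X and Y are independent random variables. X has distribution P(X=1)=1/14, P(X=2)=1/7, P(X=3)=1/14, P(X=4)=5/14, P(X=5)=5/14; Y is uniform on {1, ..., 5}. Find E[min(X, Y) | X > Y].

85/39

P(X > Y) = 39/70.
Summing min(X,Y)·P(x,y) over outcomes with X > Y gives 17/14.
E[min(X, Y) | X > Y] = (17/14) / (39/70) = 85/39.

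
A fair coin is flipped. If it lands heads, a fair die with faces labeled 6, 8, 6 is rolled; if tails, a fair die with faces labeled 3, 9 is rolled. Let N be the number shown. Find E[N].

19/3

E[N | heads] = (6+8+6)/3 = 20/3.
E[N | tails] = (3+9)/2 = 6.
By the law of total expectation,
E[N] = (1/2)·(20/3) + (1/2)·(6) = 19/3.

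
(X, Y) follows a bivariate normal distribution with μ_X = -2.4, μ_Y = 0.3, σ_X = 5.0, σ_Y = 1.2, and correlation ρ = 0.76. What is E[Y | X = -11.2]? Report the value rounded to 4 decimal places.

-1.3051

The regression of Y on X has slope ρ·σ_Y/σ_X and passes through (μ_X, μ_Y).
E[Y | X=-11.2] = 0.3 + (0.76)·(1.2/5.0)·(-11.2 − (-2.4)) = 0.3 + (0.1824)·(-8.8) = -1.3051.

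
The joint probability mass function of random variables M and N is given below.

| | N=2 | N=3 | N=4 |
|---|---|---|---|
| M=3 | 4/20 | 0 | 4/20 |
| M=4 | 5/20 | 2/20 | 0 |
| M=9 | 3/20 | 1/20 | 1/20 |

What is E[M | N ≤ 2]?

59/12

P(N ≤ 2) = 3/5.
Σ M·P over the event = 3·(4/20) + 4·(5/20) + 9·(3/20) = 59/20.
E[M | N ≤ 2] = (59/20) / (3/5) = 59/12.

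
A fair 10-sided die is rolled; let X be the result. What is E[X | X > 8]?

19/2

Given X > 8, X is equally likely to be any of {9, 10}.
E[X | X > 8] = (9 + 10) / 2 = 19/2.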